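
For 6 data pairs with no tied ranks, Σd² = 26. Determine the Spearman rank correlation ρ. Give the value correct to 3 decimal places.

0.257

ρ = 1 − 6Σd² / [n(n²−1)] = 1 − 6×26 / (6×35)
  = 1 − 156/210 = 1 − 0.7429 ≈ 0.257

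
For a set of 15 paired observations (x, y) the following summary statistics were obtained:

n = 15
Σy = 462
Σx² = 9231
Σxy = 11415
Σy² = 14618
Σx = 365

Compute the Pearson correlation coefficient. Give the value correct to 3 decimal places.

0.470

r = (nΣxy − ΣxΣy) / √[(nΣx² − (Σx)²)(nΣy² − (Σy)²)]
Numerator: 15×11415 − 365×462 = 2595
Denominator: √[(138465 − 133225)(219270 − 213444)] = √[5240 × 5826] = 5525.2366
r = 2595 / 5525.2366 ≈ 0.470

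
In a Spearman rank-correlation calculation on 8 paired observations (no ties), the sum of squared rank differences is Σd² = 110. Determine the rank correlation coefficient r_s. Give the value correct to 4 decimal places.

-0.3095

ρ = 1 − 6Σd² / [n(n²−1)] = 1 − 6×110 / (8×63)
  = 1 − 660/504 = 1 − 1.30952 ≈ -0.3095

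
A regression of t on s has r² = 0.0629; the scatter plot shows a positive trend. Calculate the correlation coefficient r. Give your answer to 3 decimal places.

0.251

|r| = √0.0629 = 0.251
The association is positive, so r = 0.251.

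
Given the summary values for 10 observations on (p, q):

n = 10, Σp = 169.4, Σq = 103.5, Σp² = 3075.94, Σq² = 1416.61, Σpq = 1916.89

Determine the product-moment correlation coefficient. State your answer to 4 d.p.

0.6129

r = (nΣpq − ΣpΣq) / √[(nΣp² − (Σp)²)(nΣq² − (Σq)²)]
Numerator: 10×1916.89 − 169.4×103.5 = 1636
Denominator: √[(30759.4 − 28696.36)(14166.1 − 10712.25)] = √[2063.04 × 3453.85] = 2669.3502
r = 1636 / 2669.3502 ≈ 0.6129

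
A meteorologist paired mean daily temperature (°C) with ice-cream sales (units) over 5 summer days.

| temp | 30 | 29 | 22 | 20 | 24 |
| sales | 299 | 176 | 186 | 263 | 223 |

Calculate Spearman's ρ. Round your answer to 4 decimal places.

0.1000

Rank temp: 5, 4, 2, 1, 3
Rank sales: 5, 1, 2, 4, 3
d = rank(temp) − rank(sales): 0, 3, 0, -3, 0; Σd² = 18
ρ = 1 − 6Σd² / [n(n²−1)] = 1 − 6×18 / (5×24) = 1 − 108/120 ≈ 0.1000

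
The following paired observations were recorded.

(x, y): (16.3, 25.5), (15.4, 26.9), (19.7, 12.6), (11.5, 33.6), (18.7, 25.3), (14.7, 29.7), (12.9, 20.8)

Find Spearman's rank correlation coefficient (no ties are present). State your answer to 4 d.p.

Rank x: 5, 4, 7, 1, 6, 3, 2
Rank y: 4, 5, 1, 7, 3, 6, 2
d = rank(x) − rank(y): 1, -1, 6, -6, 3, -3, 0; Σd² = 92
ρ = 1 − 6Σd² / [n(n²−1)] = 1 − 6×92 / (7×48) = 1 − 552/336 ≈ -0.6429

-0.6429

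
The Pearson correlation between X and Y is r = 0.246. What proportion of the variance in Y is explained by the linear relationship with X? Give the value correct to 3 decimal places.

0.061

r² = (0.246)² = 0.061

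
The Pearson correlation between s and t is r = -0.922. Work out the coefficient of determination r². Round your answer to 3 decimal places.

r² = (-0.922)² = 0.850

0.850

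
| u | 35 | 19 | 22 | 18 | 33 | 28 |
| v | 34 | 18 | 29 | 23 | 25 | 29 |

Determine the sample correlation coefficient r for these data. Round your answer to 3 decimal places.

n = 6, Σu = 155, Σv = 158, Σu² = 4267, Σv² = 4316, Σuv = 4221
nΣuv − ΣuΣv = 25326 − 24490 = 836
nΣu² − (Σu)² = 25602 − 24025 = 1577; nΣv² − (Σv)² = 25896 − 24964 = 932
r = 836 / √(1577 × 932) = 836 / 1212.3382 ≈ 0.690

0.690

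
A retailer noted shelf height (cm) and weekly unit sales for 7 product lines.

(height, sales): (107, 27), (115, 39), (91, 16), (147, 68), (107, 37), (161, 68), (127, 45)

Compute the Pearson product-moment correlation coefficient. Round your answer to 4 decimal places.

0.9726

n = 7, Σx = 855, Σy = 300, Σx² = 108063, Σy² = 15148, Σxy = 39448
nΣxy − ΣxΣy = 276136 − 256500 = 19636
nΣx² − (Σx)² = 756441 − 731025 = 25416; nΣy² − (Σy)² = 106036 − 90000 = 16036
r = 19636 / √(25416 × 16036) = 19636 / 20188.3872 ≈ 0.9726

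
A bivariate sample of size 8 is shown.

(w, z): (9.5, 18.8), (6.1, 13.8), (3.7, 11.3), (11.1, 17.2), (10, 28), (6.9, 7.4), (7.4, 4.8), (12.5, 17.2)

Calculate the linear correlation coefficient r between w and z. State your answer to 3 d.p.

n = 8, Σw = 67.2, Σz = 118.5, Σw² = 622.98, Σz² = 2125.05, Σwz = 1077.09
nΣwz − ΣwΣz = 8616.72 − 7963.2 = 653.52
nΣw² − (Σw)² = 4983.84 − 4515.84 = 468; nΣz² − (Σz)² = 17000.4 − 14042.25 = 2958.15
r = 653.52 / √(468 × 2958.15) = 653.52 / 1176.6113 ≈ 0.555

0.555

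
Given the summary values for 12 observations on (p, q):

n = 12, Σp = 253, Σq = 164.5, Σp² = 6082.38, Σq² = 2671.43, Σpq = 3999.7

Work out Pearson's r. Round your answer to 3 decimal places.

r = (nΣpq − ΣpΣq) / √[(nΣp² − (Σp)²)(nΣq² − (Σq)²)]
Numerator: 12×3999.7 − 253×164.5 = 6377.9
Denominator: √[(72988.56 − 64009)(32057.16 − 27060.25)] = √[8979.56 × 4996.91] = 6698.5113
r = 6377.9 / 6698.5113 ≈ 0.952

0.952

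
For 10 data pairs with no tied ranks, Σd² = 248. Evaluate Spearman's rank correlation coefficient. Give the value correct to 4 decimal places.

-0.5030

ρ = 1 − 6Σd² / [n(n²−1)] = 1 − 6×248 / (10×99)
  = 1 − 1488/990 = 1 − 1.50303 ≈ -0.5030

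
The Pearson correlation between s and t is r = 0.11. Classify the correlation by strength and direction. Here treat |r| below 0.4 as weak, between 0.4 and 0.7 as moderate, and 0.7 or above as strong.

weak positive

r = 0.11 > 0 so the relationship is positive.
|r| = 0.11, which falls in the weak range.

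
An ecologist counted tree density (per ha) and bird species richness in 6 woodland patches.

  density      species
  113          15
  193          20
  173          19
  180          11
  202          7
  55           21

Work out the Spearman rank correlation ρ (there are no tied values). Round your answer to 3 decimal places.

-0.600

Rank density: 2, 5, 3, 4, 6, 1
Rank species: 3, 5, 4, 2, 1, 6
d = rank(density) − rank(species): -1, 0, -1, 2, 5, -5; Σd² = 56
ρ = 1 − 6Σd² / [n(n²−1)] = 1 − 6×56 / (6×35) = 1 − 336/210 ≈ -0.600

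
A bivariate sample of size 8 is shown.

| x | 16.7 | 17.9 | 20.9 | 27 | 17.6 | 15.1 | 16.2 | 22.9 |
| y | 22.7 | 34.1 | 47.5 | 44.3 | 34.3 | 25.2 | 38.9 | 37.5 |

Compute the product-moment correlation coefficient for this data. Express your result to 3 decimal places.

n = 8, Σx = 154.3, Σy = 284.5, Σx² = 3089.73, Σy² = 10627.83, Σxy = 5651.46
nΣxy − ΣxΣy = 45211.68 − 43898.35 = 1313.33
nΣx² − (Σx)² = 24717.84 − 23808.49 = 909.35; nΣy² − (Σy)² = 85022.64 − 80940.25 = 4082.39
r = 1313.33 / √(909.35 × 4082.39) = 1313.33 / 1926.7385 ≈ 0.682

0.682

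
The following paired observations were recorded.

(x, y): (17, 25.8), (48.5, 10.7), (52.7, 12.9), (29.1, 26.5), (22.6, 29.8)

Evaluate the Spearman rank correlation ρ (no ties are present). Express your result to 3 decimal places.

-0.600

Rank x: 1, 4, 5, 3, 2
Rank y: 3, 1, 2, 4, 5
d = rank(x) − rank(y): -2, 3, 3, -1, -3; Σd² = 32
ρ = 1 − 6Σd² / [n(n²−1)] = 1 − 6×32 / (5×24) = 1 − 192/120 ≈ -0.600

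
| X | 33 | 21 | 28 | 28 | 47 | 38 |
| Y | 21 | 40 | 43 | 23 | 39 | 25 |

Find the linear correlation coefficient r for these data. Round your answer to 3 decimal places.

n = 6, ΣX = 195, ΣY = 191, ΣX² = 6751, ΣY² = 6565, ΣXY = 6164
nΣXY − ΣXΣY = 36984 − 37245 = -261
nΣX² − (ΣX)² = 40506 − 38025 = 2481; nΣY² − (ΣY)² = 39390 − 36481 = 2909
r = -261 / √(2481 × 2909) = -261 / 2686.4901 ≈ -0.097

-0.097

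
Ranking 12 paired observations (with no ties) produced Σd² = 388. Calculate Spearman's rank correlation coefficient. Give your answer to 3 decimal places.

-0.357

ρ = 1 − 6Σd² / [n(n²−1)] = 1 − 6×388 / (12×143)
  = 1 − 2328/1716 = 1 − 1.3566 ≈ -0.357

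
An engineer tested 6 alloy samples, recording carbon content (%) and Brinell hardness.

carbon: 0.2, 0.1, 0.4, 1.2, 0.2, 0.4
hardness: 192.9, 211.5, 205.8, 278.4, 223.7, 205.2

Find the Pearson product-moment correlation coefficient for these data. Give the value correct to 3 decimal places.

n = 6, Σx = 2.5, Σy = 1317.5, Σx² = 1.85, Σy² = 293951.59, Σxy = 602.95
nΣxy − ΣxΣy = 3617.7 − 3293.75 = 323.95
nΣx² − (Σx)² = 11.1 − 6.25 = 4.85; nΣy² − (Σy)² = 1763709.54 − 1735806.25 = 27903.29
r = 323.95 / √(4.85 × 27903.29) = 323.95 / 367.8736 ≈ 0.881

0.881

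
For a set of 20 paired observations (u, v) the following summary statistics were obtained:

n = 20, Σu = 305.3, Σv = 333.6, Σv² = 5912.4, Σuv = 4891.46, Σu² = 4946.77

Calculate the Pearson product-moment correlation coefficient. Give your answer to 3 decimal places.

-0.637

r = (nΣuv − ΣuΣv) / √[(nΣu² − (Σu)²)(nΣv² − (Σv)²)]
Numerator: 20×4891.46 − 305.3×333.6 = -4018.88
Denominator: √[(98935.4 − 93208.09)(118248 − 111288.96)] = √[5727.31 × 6959.04] = 6313.2067
r = -4018.88 / 6313.2067 ≈ -0.637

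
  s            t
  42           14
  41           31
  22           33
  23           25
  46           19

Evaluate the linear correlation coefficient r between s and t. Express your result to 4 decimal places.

n = 5, Σs = 174, Σt = 122, Σs² = 6574, Σt² = 3232, Σst = 4034
nΣst − ΣsΣt = 20170 − 21228 = -1058
nΣs² − (Σs)² = 32870 − 30276 = 2594; nΣt² − (Σt)² = 16160 − 14884 = 1276
r = -1058 / √(2594 × 1276) = -1058 / 1819.3251 ≈ -0.5815

-0.5815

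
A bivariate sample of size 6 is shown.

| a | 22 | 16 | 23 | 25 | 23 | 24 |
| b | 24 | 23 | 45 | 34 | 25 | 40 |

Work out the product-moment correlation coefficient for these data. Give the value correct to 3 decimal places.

0.555

n = 6, Σa = 133, Σb = 191, Σa² = 2999, Σb² = 6511, Σab = 4316
nΣab − ΣaΣb = 25896 − 25403 = 493
nΣa² − (Σa)² = 17994 − 17689 = 305; nΣb² − (Σb)² = 39066 − 36481 = 2585
r = 493 / √(305 × 2585) = 493 / 887.9330 ≈ 0.555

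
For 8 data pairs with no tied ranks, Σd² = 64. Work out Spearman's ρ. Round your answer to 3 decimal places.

ρ = 1 − 6Σd² / [n(n²−1)] = 1 − 6×64 / (8×63)
  = 1 − 384/504 = 1 − 0.7619 ≈ 0.238

0.238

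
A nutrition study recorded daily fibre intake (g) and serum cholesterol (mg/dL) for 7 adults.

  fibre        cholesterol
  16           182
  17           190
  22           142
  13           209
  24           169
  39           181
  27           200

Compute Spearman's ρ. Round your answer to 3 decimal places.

-0.393

Rank fibre: 2, 3, 4, 1, 5, 7, 6
Rank cholesterol: 4, 5, 1, 7, 2, 3, 6
d = rank(fibre) − rank(cholesterol): -2, -2, 3, -6, 3, 4, 0; Σd² = 78
ρ = 1 − 6Σd² / [n(n²−1)] = 1 − 6×78 / (7×48) = 1 − 468/336 ≈ -0.393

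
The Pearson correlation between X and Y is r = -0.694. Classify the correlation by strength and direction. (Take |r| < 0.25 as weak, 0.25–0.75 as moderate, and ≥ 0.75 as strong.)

moderate negative

r = -0.694 < 0 so the relationship is negative.
|r| = 0.694, which falls in the moderate range.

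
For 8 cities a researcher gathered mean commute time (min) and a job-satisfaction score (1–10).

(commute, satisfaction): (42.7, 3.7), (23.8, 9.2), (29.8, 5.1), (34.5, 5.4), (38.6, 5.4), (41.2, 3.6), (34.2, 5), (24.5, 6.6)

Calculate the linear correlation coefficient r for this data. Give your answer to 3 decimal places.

-0.856

n = 8, Σx = 269.3, Σy = 44, Σx² = 9425.31, Σy² = 264.18, Σxy = 1404.69
nΣxy − ΣxΣy = 11237.52 − 11849.2 = -611.68
nΣx² − (Σx)² = 75402.48 − 72522.49 = 2879.99; nΣy² − (Σy)² = 2113.44 − 1936 = 177.44
r = -611.68 / √(2879.99 × 177.44) = -611.68 / 714.8604 ≈ -0.856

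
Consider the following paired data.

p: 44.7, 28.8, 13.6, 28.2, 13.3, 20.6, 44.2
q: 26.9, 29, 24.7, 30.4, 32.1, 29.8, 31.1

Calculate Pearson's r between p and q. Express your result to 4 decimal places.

n = 7, Σp = 193.4, Σq = 204, Σp² = 6362.62, Σq² = 5984.52, Σpq = 5646.26
nΣpq − ΣpΣq = 39523.82 − 39453.6 = 70.22
nΣp² − (Σp)² = 44538.34 − 37403.56 = 7134.78; nΣq² − (Σq)² = 41891.64 − 41616 = 275.64
r = 70.22 / √(7134.78 × 275.64) = 70.22 / 1402.3661 ≈ 0.0501

0.0501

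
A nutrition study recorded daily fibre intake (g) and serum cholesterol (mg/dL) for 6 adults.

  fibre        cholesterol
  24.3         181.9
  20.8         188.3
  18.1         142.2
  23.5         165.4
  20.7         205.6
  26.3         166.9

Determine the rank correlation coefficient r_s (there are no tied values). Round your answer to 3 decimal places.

0.029

Rank fibre: 5, 3, 1, 4, 2, 6
Rank cholesterol: 4, 5, 1, 2, 6, 3
d = rank(fibre) − rank(cholesterol): 1, -2, 0, 2, -4, 3; Σd² = 34
ρ = 1 − 6Σd² / [n(n²−1)] = 1 − 6×34 / (6×35) = 1 − 204/210 ≈ 0.029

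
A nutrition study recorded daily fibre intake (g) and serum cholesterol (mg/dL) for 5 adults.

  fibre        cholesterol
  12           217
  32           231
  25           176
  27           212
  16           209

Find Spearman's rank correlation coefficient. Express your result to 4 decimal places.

0.3000

Rank fibre: 1, 5, 3, 4, 2
Rank cholesterol: 4, 5, 1, 3, 2
d = rank(fibre) − rank(cholesterol): -3, 0, 2, 1, 0; Σd² = 14
ρ = 1 − 6Σd² / [n(n²−1)] = 1 − 6×14 / (5×24) = 1 − 84/120 ≈ 0.3000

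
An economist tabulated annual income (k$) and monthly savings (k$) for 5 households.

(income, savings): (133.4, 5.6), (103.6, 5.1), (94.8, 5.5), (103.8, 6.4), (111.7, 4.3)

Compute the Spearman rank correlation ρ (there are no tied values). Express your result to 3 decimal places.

Rank income: 5, 2, 1, 3, 4
Rank savings: 4, 2, 3, 5, 1
d = rank(income) − rank(savings): 1, 0, -2, -2, 3; Σd² = 18
ρ = 1 − 6Σd² / [n(n²−1)] = 1 − 6×18 / (5×24) = 1 − 108/120 ≈ 0.100

0.100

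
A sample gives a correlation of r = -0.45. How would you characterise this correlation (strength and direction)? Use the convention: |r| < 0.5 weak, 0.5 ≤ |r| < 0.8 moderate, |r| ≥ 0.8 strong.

r = -0.45 < 0 so the relationship is negative.
|r| = 0.45, which falls in the weak range.

weak negative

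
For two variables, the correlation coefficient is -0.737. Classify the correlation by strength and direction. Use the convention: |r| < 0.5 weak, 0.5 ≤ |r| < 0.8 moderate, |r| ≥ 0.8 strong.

r = -0.737 < 0 so the relationship is negative.
|r| = 0.737, which falls in the moderate range.

moderate negative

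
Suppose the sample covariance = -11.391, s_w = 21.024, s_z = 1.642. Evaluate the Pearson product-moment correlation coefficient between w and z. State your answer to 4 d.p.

-0.3300

r = Cov(w,z) / (s_w · s_z) = -11.391 / (21.024 × 1.642)
  = -11.391 / 34.5214 ≈ -0.3300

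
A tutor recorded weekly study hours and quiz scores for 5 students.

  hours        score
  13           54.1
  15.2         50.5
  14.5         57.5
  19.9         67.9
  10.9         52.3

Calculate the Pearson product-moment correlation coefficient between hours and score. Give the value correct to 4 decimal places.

0.8256

n = 5, Σx = 73.5, Σy = 282.3, Σx² = 1125.11, Σy² = 16129.01, Σxy = 4225.93
nΣxy − ΣxΣy = 21129.65 − 20749.05 = 380.6
nΣx² − (Σx)² = 5625.55 − 5402.25 = 223.3; nΣy² − (Σy)² = 80645.05 − 79693.29 = 951.76
r = 380.6 / √(223.3 × 951.76) = 380.6 / 461.0076 ≈ 0.8256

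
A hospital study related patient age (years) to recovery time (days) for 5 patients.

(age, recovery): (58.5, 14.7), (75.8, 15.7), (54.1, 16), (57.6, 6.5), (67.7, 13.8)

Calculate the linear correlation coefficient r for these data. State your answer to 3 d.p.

0.284

n = 5, Σx = 313.7, Σy = 66.7, Σx² = 19995.75, Σy² = 951.27, Σxy = 4224.27
nΣxy − ΣxΣy = 21121.35 − 20923.79 = 197.56
nΣx² − (Σx)² = 99978.75 − 98407.69 = 1571.06; nΣy² − (Σy)² = 4756.35 − 4448.89 = 307.46
r = 197.56 / √(1571.06 × 307.46) = 197.56 / 695.0094 ≈ 0.284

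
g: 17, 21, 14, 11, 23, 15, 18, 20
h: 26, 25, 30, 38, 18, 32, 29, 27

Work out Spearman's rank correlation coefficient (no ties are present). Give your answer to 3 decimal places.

Rank g: 4, 7, 2, 1, 8, 3, 5, 6
Rank h: 3, 2, 6, 8, 1, 7, 5, 4
d = rank(g) − rank(h): 1, 5, -4, -7, 7, -4, 0, 2; Σd² = 160
ρ = 1 − 6Σd² / [n(n²−1)] = 1 − 6×160 / (8×63) = 1 − 960/504 ≈ -0.905

-0.905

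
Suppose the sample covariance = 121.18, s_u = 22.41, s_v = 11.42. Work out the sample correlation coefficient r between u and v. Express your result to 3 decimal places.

r = Cov(u,v) / (s_u · s_v) = 121.18 / (22.41 × 11.42)
  = 121.18 / 255.9222 ≈ 0.474

0.474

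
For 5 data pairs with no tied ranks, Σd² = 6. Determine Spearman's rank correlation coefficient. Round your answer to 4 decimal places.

0.7000

ρ = 1 − 6Σd² / [n(n²−1)] = 1 − 6×6 / (5×24)
  = 1 − 36/120 = 1 − 0.30000 ≈ 0.7000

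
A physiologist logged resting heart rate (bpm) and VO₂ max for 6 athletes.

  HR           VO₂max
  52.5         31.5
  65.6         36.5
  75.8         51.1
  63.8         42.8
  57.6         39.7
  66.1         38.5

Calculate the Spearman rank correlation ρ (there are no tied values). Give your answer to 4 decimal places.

0.5429

Rank HR: 1, 4, 6, 3, 2, 5
Rank VO₂max: 1, 2, 6, 5, 4, 3
d = rank(HR) − rank(VO₂max): 0, 2, 0, -2, -2, 2; Σd² = 16
ρ = 1 − 6Σd² / [n(n²−1)] = 1 − 6×16 / (6×35) = 1 − 96/210 ≈ 0.5429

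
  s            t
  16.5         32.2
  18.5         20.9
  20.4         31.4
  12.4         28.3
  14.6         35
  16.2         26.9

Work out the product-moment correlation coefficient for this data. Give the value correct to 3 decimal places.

n = 6, Σs = 98.6, Σt = 174.7, Σs² = 1660.02, Σt² = 5209.11, Σst = 2856.21
nΣst − ΣsΣt = 17137.26 − 17225.42 = -88.16
nΣs² − (Σs)² = 9960.12 − 9721.96 = 238.16; nΣt² − (Σt)² = 31254.66 − 30520.09 = 734.57
r = -88.16 / √(238.16 × 734.57) = -88.16 / 418.2645 ≈ -0.211

-0.211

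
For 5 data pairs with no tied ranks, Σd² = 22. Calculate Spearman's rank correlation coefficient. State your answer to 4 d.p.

ρ = 1 − 6Σd² / [n(n²−1)] = 1 − 6×22 / (5×24)
  = 1 − 132/120 = 1 − 1.10000 ≈ -0.1000

-0.1000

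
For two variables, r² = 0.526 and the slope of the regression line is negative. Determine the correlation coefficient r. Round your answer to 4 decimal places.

|r| = √0.526 = 0.7253
The association is negative, so r = −0.7253.

-0.7253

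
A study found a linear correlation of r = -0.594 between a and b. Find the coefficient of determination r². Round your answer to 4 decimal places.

r² = (-0.594)² = 0.3528

0.3528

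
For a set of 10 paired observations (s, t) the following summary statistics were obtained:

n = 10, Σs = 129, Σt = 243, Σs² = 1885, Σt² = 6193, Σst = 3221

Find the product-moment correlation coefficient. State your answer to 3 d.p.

r = (nΣst − ΣsΣt) / √[(nΣs² − (Σs)²)(nΣt² − (Σt)²)]
Numerator: 10×3221 − 129×243 = 863
Denominator: √[(18850 − 16641)(61930 − 59049)] = √[2209 × 2881] = 2522.7225
r = 863 / 2522.7225 ≈ 0.342

0.342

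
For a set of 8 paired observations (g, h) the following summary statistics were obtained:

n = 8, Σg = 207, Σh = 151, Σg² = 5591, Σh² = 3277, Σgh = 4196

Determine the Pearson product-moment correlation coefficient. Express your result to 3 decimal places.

r = (nΣgh − ΣgΣh) / √[(nΣg² − (Σg)²)(nΣh² − (Σh)²)]
Numerator: 8×4196 − 207×151 = 2311
Denominator: √[(44728 − 42849)(26216 − 22801)] = √[1879 × 3415] = 2533.1374
r = 2311 / 2533.1374 ≈ 0.912

0.912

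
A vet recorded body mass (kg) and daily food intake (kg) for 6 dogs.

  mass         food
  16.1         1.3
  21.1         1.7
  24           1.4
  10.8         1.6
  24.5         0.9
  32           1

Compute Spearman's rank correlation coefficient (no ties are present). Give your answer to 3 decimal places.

-0.657

Rank mass: 2, 3, 4, 1, 5, 6
Rank food: 3, 6, 4, 5, 1, 2
d = rank(mass) − rank(food): -1, -3, 0, -4, 4, 4; Σd² = 58
ρ = 1 − 6Σd² / [n(n²−1)] = 1 − 6×58 / (6×35) = 1 − 348/210 ≈ -0.657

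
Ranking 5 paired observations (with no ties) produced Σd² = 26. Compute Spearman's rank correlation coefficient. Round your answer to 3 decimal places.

ρ = 1 − 6Σd² / [n(n²−1)] = 1 − 6×26 / (5×24)
  = 1 − 156/120 = 1 − 1.3000 ≈ -0.300

-0.300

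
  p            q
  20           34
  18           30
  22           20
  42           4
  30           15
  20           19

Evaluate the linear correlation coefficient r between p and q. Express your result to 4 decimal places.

n = 6, Σp = 152, Σq = 122, Σp² = 4272, Σq² = 3058, Σpq = 2658
nΣpq − ΣpΣq = 15948 − 18544 = -2596
nΣp² − (Σp)² = 25632 − 23104 = 2528; nΣq² − (Σq)² = 18348 − 14884 = 3464
r = -2596 / √(2528 × 3464) = -2596 / 2959.2215 ≈ -0.8773

-0.8773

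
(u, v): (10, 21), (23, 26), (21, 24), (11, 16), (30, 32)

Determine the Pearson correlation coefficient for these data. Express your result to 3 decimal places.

0.932

n = 5, Σu = 95, Σv = 119, Σu² = 2091, Σv² = 2973, Σuv = 2448
nΣuv − ΣuΣv = 12240 − 11305 = 935
nΣu² − (Σu)² = 10455 − 9025 = 1430; nΣv² − (Σv)² = 14865 − 14161 = 704
r = 935 / √(1430 × 704) = 935 / 1003.3544 ≈ 0.932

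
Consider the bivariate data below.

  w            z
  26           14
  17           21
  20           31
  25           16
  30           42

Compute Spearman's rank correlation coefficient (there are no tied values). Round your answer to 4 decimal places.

Rank w: 4, 1, 2, 3, 5
Rank z: 1, 3, 4, 2, 5
d = rank(w) − rank(z): 3, -2, -2, 1, 0; Σd² = 18
ρ = 1 − 6Σd² / [n(n²−1)] = 1 − 6×18 / (5×24) = 1 − 108/120 ≈ 0.1000

0.1000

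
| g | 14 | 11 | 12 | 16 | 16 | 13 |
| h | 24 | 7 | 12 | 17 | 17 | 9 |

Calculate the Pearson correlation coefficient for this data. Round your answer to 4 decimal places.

0.6610

n = 6, Σg = 82, Σh = 86, Σg² = 1142, Σh² = 1428, Σgh = 1218
nΣgh − ΣgΣh = 7308 − 7052 = 256
nΣg² − (Σg)² = 6852 − 6724 = 128; nΣh² − (Σh)² = 8568 − 7396 = 1172
r = 256 / √(128 × 1172) = 256 / 387.3190 ≈ 0.6610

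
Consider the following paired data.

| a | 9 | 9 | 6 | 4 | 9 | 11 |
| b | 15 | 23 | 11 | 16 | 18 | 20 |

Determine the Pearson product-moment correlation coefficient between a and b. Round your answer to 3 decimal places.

n = 6, Σa = 48, Σb = 103, Σa² = 416, Σb² = 1855, Σab = 854
nΣab − ΣaΣb = 5124 − 4944 = 180
nΣa² − (Σa)² = 2496 − 2304 = 192; nΣb² − (Σb)² = 11130 − 10609 = 521
r = 180 / √(192 × 521) = 180 / 316.2784 ≈ 0.569

0.569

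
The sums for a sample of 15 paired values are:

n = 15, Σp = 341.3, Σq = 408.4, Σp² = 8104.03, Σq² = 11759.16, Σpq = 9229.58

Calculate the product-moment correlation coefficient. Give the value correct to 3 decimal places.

r = (nΣpq − ΣpΣq) / √[(nΣp² − (Σp)²)(nΣq² − (Σq)²)]
Numerator: 15×9229.58 − 341.3×408.4 = -943.22
Denominator: √[(121560.45 − 116485.69)(176387.4 − 166790.56)] = √[5074.76 × 9596.84] = 6978.6574
r = -943.22 / 6978.6574 ≈ -0.135

-0.135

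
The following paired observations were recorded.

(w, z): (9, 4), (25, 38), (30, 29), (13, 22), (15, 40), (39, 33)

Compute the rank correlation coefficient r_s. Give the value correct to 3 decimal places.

0.486

Rank w: 1, 4, 5, 2, 3, 6
Rank z: 1, 5, 3, 2, 6, 4
d = rank(w) − rank(z): 0, -1, 2, 0, -3, 2; Σd² = 18
ρ = 1 − 6Σd² / [n(n²−1)] = 1 − 6×18 / (6×35) = 1 − 108/210 ≈ 0.486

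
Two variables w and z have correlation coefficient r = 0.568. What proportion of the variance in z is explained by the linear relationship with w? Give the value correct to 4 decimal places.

r² = (0.568)² = 0.3226

0.3226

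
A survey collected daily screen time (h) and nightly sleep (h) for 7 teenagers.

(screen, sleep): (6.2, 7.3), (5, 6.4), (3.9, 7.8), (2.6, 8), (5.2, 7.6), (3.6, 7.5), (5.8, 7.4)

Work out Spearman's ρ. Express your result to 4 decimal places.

-0.6429

Rank screen: 7, 4, 3, 1, 5, 2, 6
Rank sleep: 2, 1, 6, 7, 5, 4, 3
d = rank(screen) − rank(sleep): 5, 3, -3, -6, 0, -2, 3; Σd² = 92
ρ = 1 − 6Σd² / [n(n²−1)] = 1 − 6×92 / (7×48) = 1 − 552/336 ≈ -0.6429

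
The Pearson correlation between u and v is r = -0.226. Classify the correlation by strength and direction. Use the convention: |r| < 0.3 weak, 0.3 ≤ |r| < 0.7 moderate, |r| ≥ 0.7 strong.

weak negative

r = -0.226 < 0 so the relationship is negative.
|r| = 0.226, which falls in the weak range.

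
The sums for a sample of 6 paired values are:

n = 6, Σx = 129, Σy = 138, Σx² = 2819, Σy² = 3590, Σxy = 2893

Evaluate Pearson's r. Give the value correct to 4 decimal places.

-0.5379

r = (nΣxy − ΣxΣy) / √[(nΣx² − (Σx)²)(nΣy² − (Σy)²)]
Numerator: 6×2893 − 129×138 = -444
Denominator: √[(16914 − 16641)(21540 − 19044)] = √[273 × 2496] = 825.4744
r = -444 / 825.4744 ≈ -0.5379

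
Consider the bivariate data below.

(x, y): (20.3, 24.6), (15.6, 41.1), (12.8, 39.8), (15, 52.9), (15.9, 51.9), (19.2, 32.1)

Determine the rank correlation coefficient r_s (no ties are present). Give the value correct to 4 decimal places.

Rank x: 6, 3, 1, 2, 4, 5
Rank y: 1, 4, 3, 6, 5, 2
d = rank(x) − rank(y): 5, -1, -2, -4, -1, 3; Σd² = 56
ρ = 1 − 6Σd² / [n(n²−1)] = 1 − 6×56 / (6×35) = 1 − 336/210 ≈ -0.6000

-0.6000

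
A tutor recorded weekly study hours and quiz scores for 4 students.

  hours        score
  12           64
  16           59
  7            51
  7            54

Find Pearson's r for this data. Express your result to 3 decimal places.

n = 4, Σx = 42, Σy = 228, Σx² = 498, Σy² = 13094, Σxy = 2447
nΣxy − ΣxΣy = 9788 − 9576 = 212
nΣx² − (Σx)² = 1992 − 1764 = 228; nΣy² − (Σy)² = 52376 − 51984 = 392
r = 212 / √(228 × 392) = 212 / 298.9582 ≈ 0.709

0.709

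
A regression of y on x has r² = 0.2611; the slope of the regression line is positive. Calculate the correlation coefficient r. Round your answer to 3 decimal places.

0.511

|r| = √0.2611 = 0.511
The association is positive, so r = 0.511.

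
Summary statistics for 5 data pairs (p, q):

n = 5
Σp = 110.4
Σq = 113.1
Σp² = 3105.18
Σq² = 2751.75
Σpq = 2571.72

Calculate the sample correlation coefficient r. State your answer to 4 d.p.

0.2072

r = (nΣpq − ΣpΣq) / √[(nΣp² − (Σp)²)(nΣq² − (Σq)²)]
Numerator: 5×2571.72 − 110.4×113.1 = 372.36
Denominator: √[(15525.9 − 12188.16)(13758.75 − 12791.61)] = √[3337.74 × 967.14] = 1796.6808
r = 372.36 / 1796.6808 ≈ 0.2072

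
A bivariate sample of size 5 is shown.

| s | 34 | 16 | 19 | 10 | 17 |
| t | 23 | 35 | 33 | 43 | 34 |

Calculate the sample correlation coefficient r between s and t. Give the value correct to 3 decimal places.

n = 5, Σs = 96, Σt = 168, Σs² = 2162, Σt² = 5848, Σst = 2977
nΣst − ΣsΣt = 14885 − 16128 = -1243
nΣs² − (Σs)² = 10810 − 9216 = 1594; nΣt² − (Σt)² = 29240 − 28224 = 1016
r = -1243 / √(1594 × 1016) = -1243 / 1272.5973 ≈ -0.977

-0.977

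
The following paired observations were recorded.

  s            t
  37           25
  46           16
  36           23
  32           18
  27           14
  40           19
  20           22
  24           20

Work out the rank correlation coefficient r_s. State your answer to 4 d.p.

Rank s: 6, 8, 5, 4, 3, 7, 1, 2
Rank t: 8, 2, 7, 3, 1, 4, 6, 5
d = rank(s) − rank(t): -2, 6, -2, 1, 2, 3, -5, -3; Σd² = 92
ρ = 1 − 6Σd² / [n(n²−1)] = 1 − 6×92 / (8×63) = 1 − 552/504 ≈ -0.0952

-0.0952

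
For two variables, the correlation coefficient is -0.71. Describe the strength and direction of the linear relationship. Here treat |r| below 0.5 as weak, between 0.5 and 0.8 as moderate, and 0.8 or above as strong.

moderate negative

r = -0.71 < 0 so the relationship is negative.
|r| = 0.71, which falls in the moderate range.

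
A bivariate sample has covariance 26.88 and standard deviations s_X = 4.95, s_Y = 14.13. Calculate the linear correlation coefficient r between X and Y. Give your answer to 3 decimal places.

0.384

r = Cov(X,Y) / (s_X · s_Y) = 26.88 / (4.95 × 14.13)
  = 26.88 / 69.9435 ≈ 0.384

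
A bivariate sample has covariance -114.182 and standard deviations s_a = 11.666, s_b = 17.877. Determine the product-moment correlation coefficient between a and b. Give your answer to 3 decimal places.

-0.547

r = Cov(a,b) / (s_a · s_b) = -114.182 / (11.666 × 17.877)
  = -114.182 / 208.5531 ≈ -0.547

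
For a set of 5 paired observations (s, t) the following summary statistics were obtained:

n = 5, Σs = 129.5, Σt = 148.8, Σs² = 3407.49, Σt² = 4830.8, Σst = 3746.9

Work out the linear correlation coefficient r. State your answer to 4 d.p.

r = (nΣst − ΣsΣt) / √[(nΣs² − (Σs)²)(nΣt² − (Σt)²)]
Numerator: 5×3746.9 − 129.5×148.8 = -535.1
Denominator: √[(17037.45 − 16770.25)(24154 − 22141.44)] = √[267.2 × 2012.56] = 733.3185
r = -535.1 / 733.3185 ≈ -0.7297

-0.7297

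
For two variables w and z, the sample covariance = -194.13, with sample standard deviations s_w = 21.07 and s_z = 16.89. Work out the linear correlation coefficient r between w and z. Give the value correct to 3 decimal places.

-0.546

r = Cov(w,z) / (s_w · s_z) = -194.13 / (21.07 × 16.89)
  = -194.13 / 355.8723 ≈ -0.546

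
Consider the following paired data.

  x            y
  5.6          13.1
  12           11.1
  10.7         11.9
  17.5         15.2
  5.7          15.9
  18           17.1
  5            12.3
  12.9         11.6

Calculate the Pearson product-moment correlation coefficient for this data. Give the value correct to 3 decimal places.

0.336

n = 8, Σx = 87.4, Σy = 108.2, Σx² = 1144, Σy² = 1498.54, Σxy = 1209.46
nΣxy − ΣxΣy = 9675.68 − 9456.68 = 219
nΣx² − (Σx)² = 9152 − 7638.76 = 1513.24; nΣy² − (Σy)² = 11988.32 − 11707.24 = 281.08
r = 219 / √(1513.24 × 281.08) = 219 / 652.1821 ≈ 0.336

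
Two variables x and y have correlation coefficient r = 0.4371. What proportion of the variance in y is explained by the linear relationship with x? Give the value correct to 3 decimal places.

r² = (0.4371)² = 0.191

0.191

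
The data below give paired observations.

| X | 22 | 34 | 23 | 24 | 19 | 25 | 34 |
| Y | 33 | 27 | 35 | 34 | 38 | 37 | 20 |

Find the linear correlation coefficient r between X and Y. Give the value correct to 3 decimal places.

n = 7, ΣX = 181, ΣY = 224, ΣX² = 4887, ΣY² = 7412, ΣXY = 5592
nΣXY − ΣXΣY = 39144 − 40544 = -1400
nΣX² − (ΣX)² = 34209 − 32761 = 1448; nΣY² − (ΣY)² = 51884 − 50176 = 1708
r = -1400 / √(1448 × 1708) = -1400 / 1572.6360 ≈ -0.890

-0.890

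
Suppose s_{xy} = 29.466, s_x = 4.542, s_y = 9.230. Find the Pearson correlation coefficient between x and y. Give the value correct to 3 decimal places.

0.703

r = Cov(x,y) / (s_x · s_y) = 29.466 / (4.542 × 9.230)
  = 29.466 / 41.9227 ≈ 0.703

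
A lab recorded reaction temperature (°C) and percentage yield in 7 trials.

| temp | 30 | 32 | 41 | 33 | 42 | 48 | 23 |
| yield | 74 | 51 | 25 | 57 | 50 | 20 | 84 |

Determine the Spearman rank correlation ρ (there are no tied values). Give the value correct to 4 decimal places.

-0.9286

Rank temp: 2, 3, 5, 4, 6, 7, 1
Rank yield: 6, 4, 2, 5, 3, 1, 7
d = rank(temp) − rank(yield): -4, -1, 3, -1, 3, 6, -6; Σd² = 108
ρ = 1 − 6Σd² / [n(n²−1)] = 1 − 6×108 / (7×48) = 1 − 648/336 ≈ -0.9286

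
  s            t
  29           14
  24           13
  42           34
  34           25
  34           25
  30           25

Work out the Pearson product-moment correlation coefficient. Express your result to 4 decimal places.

0.9197

n = 6, Σs = 193, Σt = 136, Σs² = 6393, Σt² = 3396, Σst = 4596
nΣst − ΣsΣt = 27576 − 26248 = 1328
nΣs² − (Σs)² = 38358 − 37249 = 1109; nΣt² − (Σt)² = 20376 − 18496 = 1880
r = 1328 / √(1109 × 1880) = 1328 / 1443.9252 ≈ 0.9197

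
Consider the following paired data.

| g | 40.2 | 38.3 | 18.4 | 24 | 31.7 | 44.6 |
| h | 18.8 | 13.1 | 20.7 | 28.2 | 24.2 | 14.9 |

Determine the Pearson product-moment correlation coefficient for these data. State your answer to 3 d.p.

-0.678

n = 6, Σg = 197.2, Σh = 119.9, Σg² = 6991.54, Σh² = 2556.43, Σgh = 3746.85
nΣgh − ΣgΣh = 22481.1 − 23644.28 = -1163.18
nΣg² − (Σg)² = 41949.24 − 38887.84 = 3061.4; nΣh² − (Σh)² = 15338.58 − 14376.01 = 962.57
r = -1163.18 / √(3061.4 × 962.57) = -1163.18 / 1716.6280 ≈ -0.678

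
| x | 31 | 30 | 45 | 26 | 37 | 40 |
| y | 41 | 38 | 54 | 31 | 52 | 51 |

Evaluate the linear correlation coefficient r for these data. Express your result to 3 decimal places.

0.950

n = 6, Σx = 209, Σy = 267, Σx² = 7531, Σy² = 12307, Σxy = 9611
nΣxy − ΣxΣy = 57666 − 55803 = 1863
nΣx² − (Σx)² = 45186 − 43681 = 1505; nΣy² − (Σy)² = 73842 − 71289 = 2553
r = 1863 / √(1505 × 2553) = 1863 / 1960.1696 ≈ 0.950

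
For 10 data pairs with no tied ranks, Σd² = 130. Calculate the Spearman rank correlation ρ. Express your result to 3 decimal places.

0.212

ρ = 1 − 6Σd² / [n(n²−1)] = 1 − 6×130 / (10×99)
  = 1 − 780/990 = 1 − 0.7879 ≈ 0.212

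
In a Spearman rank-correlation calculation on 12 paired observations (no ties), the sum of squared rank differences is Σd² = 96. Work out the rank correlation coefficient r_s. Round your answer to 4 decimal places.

0.6643

ρ = 1 − 6Σd² / [n(n²−1)] = 1 − 6×96 / (12×143)
  = 1 − 576/1716 = 1 − 0.33566 ≈ 0.6643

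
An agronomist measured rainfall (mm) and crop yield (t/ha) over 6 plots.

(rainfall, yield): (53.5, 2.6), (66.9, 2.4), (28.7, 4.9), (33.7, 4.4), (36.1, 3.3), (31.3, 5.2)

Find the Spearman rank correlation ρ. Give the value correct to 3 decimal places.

-0.943

Rank rainfall: 5, 6, 1, 3, 4, 2
Rank yield: 2, 1, 5, 4, 3, 6
d = rank(rainfall) − rank(yield): 3, 5, -4, -1, 1, -4; Σd² = 68
ρ = 1 − 6Σd² / [n(n²−1)] = 1 − 6×68 / (6×35) = 1 − 408/210 ≈ -0.943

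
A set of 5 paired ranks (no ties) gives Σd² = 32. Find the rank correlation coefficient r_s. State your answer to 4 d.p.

-0.6000

ρ = 1 − 6Σd² / [n(n²−1)] = 1 − 6×32 / (5×24)
  = 1 − 192/120 = 1 − 1.60000 ≈ -0.6000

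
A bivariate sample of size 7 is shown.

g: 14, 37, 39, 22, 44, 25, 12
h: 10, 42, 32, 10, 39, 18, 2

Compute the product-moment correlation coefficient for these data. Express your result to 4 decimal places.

n = 7, Σg = 193, Σh = 153, Σg² = 6275, Σh² = 4837, Σgh = 5352
nΣgh − ΣgΣh = 37464 − 29529 = 7935
nΣg² − (Σg)² = 43925 − 37249 = 6676; nΣh² − (Σh)² = 33859 − 23409 = 10450
r = 7935 / √(6676 × 10450) = 7935 / 8352.4966 ≈ 0.9500

0.9500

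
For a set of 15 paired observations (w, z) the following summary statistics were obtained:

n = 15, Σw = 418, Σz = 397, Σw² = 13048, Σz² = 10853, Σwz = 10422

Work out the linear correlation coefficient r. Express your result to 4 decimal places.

-0.9215

r = (nΣwz − ΣwΣz) / √[(nΣw² − (Σw)²)(nΣz² − (Σz)²)]
Numerator: 15×10422 − 418×397 = -9616
Denominator: √[(195720 − 174724)(162795 − 157609)] = √[20996 × 5186] = 10434.8098
r = -9616 / 10434.8098 ≈ -0.9215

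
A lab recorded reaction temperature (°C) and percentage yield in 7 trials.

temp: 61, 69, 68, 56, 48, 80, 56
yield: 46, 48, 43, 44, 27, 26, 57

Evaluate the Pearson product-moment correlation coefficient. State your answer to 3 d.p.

n = 7, Σx = 438, Σy = 291, Σx² = 28082, Σy² = 12859, Σxy = 18074
nΣxy − ΣxΣy = 126518 − 127458 = -940
nΣx² − (Σx)² = 196574 − 191844 = 4730; nΣy² − (Σy)² = 90013 − 84681 = 5332
r = -940 / √(4730 × 5332) = -940 / 5021.9877 ≈ -0.187

-0.187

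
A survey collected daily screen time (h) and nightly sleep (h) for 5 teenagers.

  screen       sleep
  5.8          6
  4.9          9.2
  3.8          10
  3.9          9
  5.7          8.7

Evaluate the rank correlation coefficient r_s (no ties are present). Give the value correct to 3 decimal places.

-0.900

Rank screen: 5, 3, 1, 2, 4
Rank sleep: 1, 4, 5, 3, 2
d = rank(screen) − rank(sleep): 4, -1, -4, -1, 2; Σd² = 38
ρ = 1 − 6Σd² / [n(n²−1)] = 1 − 6×38 / (5×24) = 1 − 228/120 ≈ -0.900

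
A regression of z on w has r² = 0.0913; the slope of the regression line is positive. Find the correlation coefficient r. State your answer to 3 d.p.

0.302

|r| = √0.0913 = 0.302
The association is positive, so r = 0.302.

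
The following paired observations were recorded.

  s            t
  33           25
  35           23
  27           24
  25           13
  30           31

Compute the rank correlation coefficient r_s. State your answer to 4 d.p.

0.3000

Rank s: 4, 5, 2, 1, 3
Rank t: 4, 2, 3, 1, 5
d = rank(s) − rank(t): 0, 3, -1, 0, -2; Σd² = 14
ρ = 1 − 6Σd² / [n(n²−1)] = 1 − 6×14 / (5×24) = 1 − 84/120 ≈ 0.3000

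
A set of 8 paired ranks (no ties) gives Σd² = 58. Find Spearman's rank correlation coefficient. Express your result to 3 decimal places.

ρ = 1 − 6Σd² / [n(n²−1)] = 1 − 6×58 / (8×63)
  = 1 − 348/504 = 1 − 0.6905 ≈ 0.310

0.310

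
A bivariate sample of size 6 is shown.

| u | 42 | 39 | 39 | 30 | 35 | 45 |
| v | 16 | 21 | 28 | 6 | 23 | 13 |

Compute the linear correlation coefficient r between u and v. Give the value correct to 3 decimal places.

0.248

n = 6, Σu = 230, Σv = 107, Σu² = 8956, Σv² = 2215, Σuv = 4153
nΣuv − ΣuΣv = 24918 − 24610 = 308
nΣu² − (Σu)² = 53736 − 52900 = 836; nΣv² − (Σv)² = 13290 − 11449 = 1841
r = 308 / √(836 × 1841) = 308 / 1240.5950 ≈ 0.248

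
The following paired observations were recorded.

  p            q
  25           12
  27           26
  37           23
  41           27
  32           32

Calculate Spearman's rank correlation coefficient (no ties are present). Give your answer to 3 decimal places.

Rank p: 1, 2, 4, 5, 3
Rank q: 1, 3, 2, 4, 5
d = rank(p) − rank(q): 0, -1, 2, 1, -2; Σd² = 10
ρ = 1 − 6Σd² / [n(n²−1)] = 1 − 6×10 / (5×24) = 1 − 60/120 ≈ 0.500

0.500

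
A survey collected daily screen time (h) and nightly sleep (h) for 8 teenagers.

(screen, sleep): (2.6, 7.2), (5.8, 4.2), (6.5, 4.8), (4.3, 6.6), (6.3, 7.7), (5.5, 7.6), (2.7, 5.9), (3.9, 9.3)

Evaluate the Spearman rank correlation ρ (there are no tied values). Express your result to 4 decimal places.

Rank screen: 1, 6, 8, 4, 7, 5, 2, 3
Rank sleep: 5, 1, 2, 4, 7, 6, 3, 8
d = rank(screen) − rank(sleep): -4, 5, 6, 0, 0, -1, -1, -5; Σd² = 104
ρ = 1 − 6Σd² / [n(n²−1)] = 1 − 6×104 / (8×63) = 1 − 624/504 ≈ -0.2381

-0.2381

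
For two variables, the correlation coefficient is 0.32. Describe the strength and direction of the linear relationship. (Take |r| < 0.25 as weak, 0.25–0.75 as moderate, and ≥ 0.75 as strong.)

moderate positive

r = 0.32 > 0 so the relationship is positive.
|r| = 0.32, which falls in the moderate range.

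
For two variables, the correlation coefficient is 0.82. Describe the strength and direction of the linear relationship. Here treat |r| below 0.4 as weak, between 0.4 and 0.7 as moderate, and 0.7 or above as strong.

strong positive

r = 0.82 > 0 so the relationship is positive.
|r| = 0.82, which falls in the strong range.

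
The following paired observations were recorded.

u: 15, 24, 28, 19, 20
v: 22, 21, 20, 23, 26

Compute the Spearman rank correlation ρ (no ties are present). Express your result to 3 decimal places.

-0.600

Rank u: 1, 4, 5, 2, 3
Rank v: 3, 2, 1, 4, 5
d = rank(u) − rank(v): -2, 2, 4, -2, -2; Σd² = 32
ρ = 1 − 6Σd² / [n(n²−1)] = 1 − 6×32 / (5×24) = 1 − 192/120 ≈ -0.600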